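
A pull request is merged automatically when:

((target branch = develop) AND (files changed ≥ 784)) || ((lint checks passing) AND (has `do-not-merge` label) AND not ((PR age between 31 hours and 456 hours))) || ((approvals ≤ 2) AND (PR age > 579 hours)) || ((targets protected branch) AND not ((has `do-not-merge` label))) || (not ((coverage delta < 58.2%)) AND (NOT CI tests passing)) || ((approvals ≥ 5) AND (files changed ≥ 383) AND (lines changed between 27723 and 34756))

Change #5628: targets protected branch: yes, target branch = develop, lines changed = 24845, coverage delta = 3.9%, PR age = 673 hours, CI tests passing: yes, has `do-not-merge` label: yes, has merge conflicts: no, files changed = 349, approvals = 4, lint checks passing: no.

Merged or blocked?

Atomic conditions:
  target branch = develop: develop == develop is true
  files changed ≥ 784: 349 ≥ 784 is false
  lint checks passing: no → false
  has `do-not-merge` label: yes → true
  PR age between 31 hours and 456 hours: 673 in [31, 456] is false
  approvals ≤ 2: 4 ≤ 2 is false
  PR age > 579 hours: 673 > 579 is true
  targets protected branch: yes → true
  coverage delta < 58.2%: 3.9 < 58.2 is true
  NOT CI tests passing: yes → false
  approvals ≥ 5: 4 ≥ 5 is false
  files changed ≥ 383: 349 ≥ 383 is false
  lines changed between 27723 and 34756: 24845 in [27723, 34756] is false
Combine:
[1] true AND false = false
[2.3] NOT false = true
[2] false AND true AND true = false
[3] false AND true = false
[4.2] NOT true = false
[4] true AND false = false
[5.1] NOT true = false
[5] false AND false = false
[6] false AND false AND false = false
[root] false OR false OR false OR false OR false OR false = false
Overall: false → blocked

Blocked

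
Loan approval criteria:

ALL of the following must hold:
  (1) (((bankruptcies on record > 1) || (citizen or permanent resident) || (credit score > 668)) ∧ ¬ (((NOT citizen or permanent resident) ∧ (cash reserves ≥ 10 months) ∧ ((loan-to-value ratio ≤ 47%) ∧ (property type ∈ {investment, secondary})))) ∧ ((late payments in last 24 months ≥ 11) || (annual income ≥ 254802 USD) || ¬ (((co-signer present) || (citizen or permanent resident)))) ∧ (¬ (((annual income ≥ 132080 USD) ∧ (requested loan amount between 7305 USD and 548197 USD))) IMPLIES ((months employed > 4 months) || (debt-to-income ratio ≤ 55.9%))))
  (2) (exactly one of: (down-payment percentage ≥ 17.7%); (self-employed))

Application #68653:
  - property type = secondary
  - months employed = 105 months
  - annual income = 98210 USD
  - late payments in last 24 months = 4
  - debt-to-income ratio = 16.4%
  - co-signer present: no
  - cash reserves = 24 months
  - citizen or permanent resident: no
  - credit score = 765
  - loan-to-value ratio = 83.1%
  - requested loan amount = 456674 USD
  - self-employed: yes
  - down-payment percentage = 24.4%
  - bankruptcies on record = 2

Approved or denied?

Atomic conditions:
  bankruptcies on record > 1: 2 > 1 is true
  citizen or permanent resident: no → false
  credit score > 668: 765 > 668 is true
  NOT citizen or permanent resident: no → true
  cash reserves ≥ 10 months: 24 ≥ 10 is true
  loan-to-value ratio ≤ 47%: 83.1 ≤ 47 is false
  property type ∈ {investment, secondary}: secondary is in the set → true
  late payments in last 24 months ≥ 11: 4 ≥ 11 is false
  annual income ≥ 254802 USD: 98210 ≥ 254802 is false
  co-signer present: no → false
  annual income ≥ 132080 USD: 98210 ≥ 132080 is false
  requested loan amount between 7305 USD and 548197 USD: 456674 in [7305, 548197] is true
  months employed > 4 months: 105 > 4 is true
  debt-to-income ratio ≤ 55.9%: 16.4 ≤ 55.9 is true
  down-payment percentage ≥ 17.7%: 24.4 ≥ 17.7 is true
  self-employed: yes → true
Combine:
[1.1] true OR false OR true = true
[1.2.1.3] false AND true = false
[1.2.1] true AND true AND false = false
[1.2] NOT false = true
[1.3.3.1] false OR false = false
[1.3.3] NOT false = true
[1.3] false OR false OR true = true
[1.4.1.1] false AND true = false
[1.4.1] NOT false = true
[1.4.2] true OR true = true
[1.4] true → true = true
[1] true AND true AND true AND true = true
[2] exactly-one(true, true) = false
[root] true AND false = false
Overall: false → denied

Denied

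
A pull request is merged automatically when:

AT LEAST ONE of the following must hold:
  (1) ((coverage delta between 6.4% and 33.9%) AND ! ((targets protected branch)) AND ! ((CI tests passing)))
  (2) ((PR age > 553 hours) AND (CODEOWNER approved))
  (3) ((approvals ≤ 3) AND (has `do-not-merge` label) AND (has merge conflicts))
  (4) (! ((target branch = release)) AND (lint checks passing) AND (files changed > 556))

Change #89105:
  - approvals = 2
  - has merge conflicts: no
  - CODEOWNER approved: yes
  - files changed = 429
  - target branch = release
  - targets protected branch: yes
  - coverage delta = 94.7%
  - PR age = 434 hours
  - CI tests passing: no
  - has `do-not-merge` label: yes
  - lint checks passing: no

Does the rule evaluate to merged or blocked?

Atomic conditions:
  coverage delta between 6.4% and 33.9%: 94.7 in [6.4, 33.9] is false
  targets protected branch: yes → true
  CI tests passing: no → false
  PR age > 553 hours: 434 > 553 is false
  CODEOWNER approved: yes → true
  approvals ≤ 3: 2 ≤ 3 is true
  has `do-not-merge` label: yes → true
  has merge conflicts: no → false
  target branch = release: release == release is true
  lint checks passing: no → false
  files changed > 556: 429 > 556 is false
Combine:
[1.2] NOT true = false
[1.3] NOT false = true
[1] false AND false AND true = false
[2] false AND true = false
[3] true AND true AND false = false
[4.1] NOT true = false
[4] false AND false AND false = false
[root] false OR false OR false OR false = false
Overall: false → blocked

Blocked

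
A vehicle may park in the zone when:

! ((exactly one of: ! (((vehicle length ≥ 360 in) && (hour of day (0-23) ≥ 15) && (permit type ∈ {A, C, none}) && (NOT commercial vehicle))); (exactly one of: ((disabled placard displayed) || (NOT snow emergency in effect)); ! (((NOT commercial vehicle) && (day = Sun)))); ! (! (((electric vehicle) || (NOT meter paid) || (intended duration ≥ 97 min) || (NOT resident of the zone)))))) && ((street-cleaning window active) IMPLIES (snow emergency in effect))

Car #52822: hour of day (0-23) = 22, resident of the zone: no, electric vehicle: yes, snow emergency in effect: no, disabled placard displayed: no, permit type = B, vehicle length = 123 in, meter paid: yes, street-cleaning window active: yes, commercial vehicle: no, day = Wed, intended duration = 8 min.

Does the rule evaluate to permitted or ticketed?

Ticketed

Atomic conditions:
  vehicle length ≥ 360 in: 123 ≥ 360 is false
  hour of day (0-23) ≥ 15: 22 ≥ 15 is true
  permit type ∈ {A, C, none}: B is not in the set → false
  NOT commercial vehicle: no → true
  disabled placard displayed: no → false
  NOT snow emergency in effect: no → true
  day = Sun: Wed == Sun is false
  electric vehicle: yes → true
  NOT meter paid: yes → false
  intended duration ≥ 97 min: 8 ≥ 97 is false
  NOT resident of the zone: no → true
  street-cleaning window active: yes → true
  snow emergency in effect: no → false
Combine:
[1.1.1.1] false AND true AND false AND true = false
[1.1.1] NOT false = true
[1.1.2.1] false OR true = true
[1.1.2.2.1] true AND false = false
[1.1.2.2] NOT false = true
[1.1.2] exactly-one(true, true) = false
[1.1.3.1.1] true OR false OR false OR true = true
[1.1.3.1] NOT true = false
[1.1.3] NOT false = true
[1.1] exactly-one(true, false, true) = false
[1] NOT false = true
[2] true → false = false
[root] true AND false = false
Overall: false → ticketed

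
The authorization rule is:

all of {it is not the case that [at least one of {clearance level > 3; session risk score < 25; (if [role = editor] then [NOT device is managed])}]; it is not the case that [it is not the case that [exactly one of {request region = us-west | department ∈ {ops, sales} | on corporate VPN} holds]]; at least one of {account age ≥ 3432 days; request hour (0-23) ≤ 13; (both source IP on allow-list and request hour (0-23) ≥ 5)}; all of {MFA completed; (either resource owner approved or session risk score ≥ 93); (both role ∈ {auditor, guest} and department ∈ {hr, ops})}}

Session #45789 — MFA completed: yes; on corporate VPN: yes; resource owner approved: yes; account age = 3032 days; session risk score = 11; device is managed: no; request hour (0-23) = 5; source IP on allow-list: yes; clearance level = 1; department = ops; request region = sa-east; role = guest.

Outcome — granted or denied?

Atomic conditions:
  clearance level > 3: 1 > 3 is false
  session risk score < 25: 11 < 25 is true
  role = editor: guest == editor is false
  NOT device is managed: no → true
  request region = us-west: sa-east == us-west is false
  department ∈ {ops, sales}: ops is in the set → true
  on corporate VPN: yes → true
  account age ≥ 3432 days: 3032 ≥ 3432 is false
  request hour (0-23) ≤ 13: 5 ≤ 13 is true
  source IP on allow-list: yes → true
  request hour (0-23) ≥ 5: 5 ≥ 5 is true
  MFA completed: yes → true
  resource owner approved: yes → true
  session risk score ≥ 93: 11 ≥ 93 is false
  role ∈ {auditor, guest}: guest is in the set → true
  department ∈ {hr, ops}: ops is in the set → true
Combine:
[1.1.3] false → true (antecedent false ⇒ implication holds) = true
[1.1] false OR true OR true = true
[1] NOT true = false
[2.1.1] exactly-one(false, true, true) = false
[2.1] NOT false = true
[2] NOT true = false
[3.3] true AND true = true
[3] false OR true OR true = true
[4.2] true OR false = true
[4.3] true AND true = true
[4] true AND true AND true = true
[root] false AND false AND true AND true = false
Overall: false → denied

Denied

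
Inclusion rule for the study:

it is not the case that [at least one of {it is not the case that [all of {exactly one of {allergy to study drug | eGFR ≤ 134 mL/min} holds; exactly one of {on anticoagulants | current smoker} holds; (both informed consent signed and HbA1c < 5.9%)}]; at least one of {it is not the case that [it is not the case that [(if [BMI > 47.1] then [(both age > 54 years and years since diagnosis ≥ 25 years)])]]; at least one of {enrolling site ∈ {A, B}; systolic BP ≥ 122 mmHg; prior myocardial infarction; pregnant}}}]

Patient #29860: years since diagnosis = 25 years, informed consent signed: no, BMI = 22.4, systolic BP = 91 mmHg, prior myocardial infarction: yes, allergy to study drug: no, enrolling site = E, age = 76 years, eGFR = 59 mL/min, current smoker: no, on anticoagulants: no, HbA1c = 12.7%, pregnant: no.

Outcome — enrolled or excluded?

Excluded

Atomic conditions:
  allergy to study drug: no → false
  eGFR ≤ 134 mL/min: 59 ≤ 134 is true
  on anticoagulants: no → false
  current smoker: no → false
  informed consent signed: no → false
  HbA1c < 5.9%: 12.7 < 5.9 is false
  BMI > 47.1: 22.4 > 47.1 is false
  age > 54 years: 76 > 54 is true
  years since diagnosis ≥ 25 years: 25 ≥ 25 is true
  enrolling site ∈ {A, B}: E is not in the set → false
  systolic BP ≥ 122 mmHg: 91 ≥ 122 is false
  prior myocardial infarction: yes → true
  pregnant: no → false
Combine:
[1.1.1.1] exactly-one(false, true) = true
[1.1.1.2] exactly-one(false, false) = false
[1.1.1.3] false AND false = false
[1.1.1] true AND false AND false = false
[1.1] NOT false = true
[1.2.1.1.1.2] true AND true = true
[1.2.1.1.1] false → true (antecedent false ⇒ implication holds) = true
[1.2.1.1] NOT true = false
[1.2.1] NOT false = true
[1.2.2] false OR false OR true OR false = true
[1.2] true OR true = true
[1] true OR true = true
[root] NOT true = false
Overall: false → excluded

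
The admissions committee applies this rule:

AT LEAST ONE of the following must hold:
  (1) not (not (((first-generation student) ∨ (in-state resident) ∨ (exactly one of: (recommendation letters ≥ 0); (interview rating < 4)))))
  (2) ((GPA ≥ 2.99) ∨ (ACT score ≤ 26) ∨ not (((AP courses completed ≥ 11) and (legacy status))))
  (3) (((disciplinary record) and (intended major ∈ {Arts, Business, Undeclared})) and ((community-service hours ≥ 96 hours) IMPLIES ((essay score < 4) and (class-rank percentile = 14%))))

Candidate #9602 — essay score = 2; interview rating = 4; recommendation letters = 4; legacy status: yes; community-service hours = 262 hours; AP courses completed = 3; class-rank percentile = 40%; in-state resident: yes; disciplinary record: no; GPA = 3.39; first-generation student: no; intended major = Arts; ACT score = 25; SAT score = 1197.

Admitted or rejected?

Atomic conditions:
  first-generation student: no → false
  in-state resident: yes → true
  recommendation letters ≥ 0: 4 ≥ 0 is true
  interview rating < 4: 4 < 4 is false
  GPA ≥ 2.99: 3.39 ≥ 2.99 is true
  ACT score ≤ 26: 25 ≤ 26 is true
  AP courses completed ≥ 11: 3 ≥ 11 is false
  legacy status: yes → true
  disciplinary record: no → false
  intended major ∈ {Arts, Business, Undeclared}: Arts is in the set → true
  community-service hours ≥ 96 hours: 262 ≥ 96 is true
  essay score < 4: 2 < 4 is true
  class-rank percentile = 14%: 40 == 14 is false
Combine:
[1.1.1.3] exactly-one(true, false) = true
[1.1.1] false OR true OR true = true
[1.1] NOT true = false
[1] NOT false = true
[2.3.1] false AND true = false
[2.3] NOT false = true
[2] true OR true OR true = true
[3.1] false AND true = false
[3.2.2] true AND false = false
[3.2] true → false = false
[3] false AND false = false
[root] true OR true OR false = true
Overall: true → admitted

Admitted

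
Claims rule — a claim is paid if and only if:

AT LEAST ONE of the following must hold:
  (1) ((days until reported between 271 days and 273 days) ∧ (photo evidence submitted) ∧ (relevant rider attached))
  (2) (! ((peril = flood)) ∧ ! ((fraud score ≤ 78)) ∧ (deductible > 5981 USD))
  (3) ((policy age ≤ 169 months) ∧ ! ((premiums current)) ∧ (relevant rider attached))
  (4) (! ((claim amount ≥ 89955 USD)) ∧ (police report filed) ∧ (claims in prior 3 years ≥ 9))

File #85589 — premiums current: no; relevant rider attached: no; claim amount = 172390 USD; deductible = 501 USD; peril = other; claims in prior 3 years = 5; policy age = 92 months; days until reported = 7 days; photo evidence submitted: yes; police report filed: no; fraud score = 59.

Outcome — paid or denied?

Atomic conditions:
  days until reported between 271 days and 273 days: 7 in [271, 273] is false
  photo evidence submitted: yes → true
  relevant rider attached: no → false
  peril = flood: other == flood is false
  fraud score ≤ 78: 59 ≤ 78 is true
  deductible > 5981 USD: 501 > 5981 is false
  policy age ≤ 169 months: 92 ≤ 169 is true
  premiums current: no → false
  claim amount ≥ 89955 USD: 172390 ≥ 89955 is true
  police report filed: no → false
  claims in prior 3 years ≥ 9: 5 ≥ 9 is false
Combine:
[1] false AND true AND false = false
[2.1] NOT false = true
[2.2] NOT true = false
[2] true AND false AND false = false
[3.2] NOT false = true
[3] true AND true AND false = false
[4.1] NOT true = false
[4] false AND false AND false = false
[root] false OR false OR false OR false = false
Overall: false → denied

Denied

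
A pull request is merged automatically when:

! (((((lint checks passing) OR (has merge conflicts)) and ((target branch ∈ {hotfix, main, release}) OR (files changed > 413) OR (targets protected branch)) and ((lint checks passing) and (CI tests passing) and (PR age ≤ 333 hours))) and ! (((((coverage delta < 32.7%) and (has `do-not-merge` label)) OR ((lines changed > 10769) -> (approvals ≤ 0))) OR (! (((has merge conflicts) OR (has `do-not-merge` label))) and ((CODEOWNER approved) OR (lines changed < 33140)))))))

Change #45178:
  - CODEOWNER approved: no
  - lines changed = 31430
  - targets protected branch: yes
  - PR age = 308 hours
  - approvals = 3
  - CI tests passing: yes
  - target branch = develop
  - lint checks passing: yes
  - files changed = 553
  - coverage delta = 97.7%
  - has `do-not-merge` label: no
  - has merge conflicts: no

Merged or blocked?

Merged

Atomic conditions:
  lint checks passing: yes → true
  has merge conflicts: no → false
  target branch ∈ {hotfix, main, release}: develop is not in the set → false
  files changed > 413: 553 > 413 is true
  targets protected branch: yes → true
  CI tests passing: yes → true
  PR age ≤ 333 hours: 308 ≤ 333 is true
  coverage delta < 32.7%: 97.7 < 32.7 is false
  has `do-not-merge` label: no → false
  lines changed > 10769: 31430 > 10769 is true
  approvals ≤ 0: 3 ≤ 0 is false
  CODEOWNER approved: no → false
  lines changed < 33140: 31430 < 33140 is true
Combine:
[1.1.1] true OR false = true
[1.1.2] false OR true OR true = true
[1.1.3] true AND true AND true = true
[1.1] true AND true AND true = true
[1.2.1.1.1] false AND false = false
[1.2.1.1.2] true → false = false
[1.2.1.1] false OR false = false
[1.2.1.2.1.1] false OR false = false
[1.2.1.2.1] NOT false = true
[1.2.1.2.2] false OR true = true
[1.2.1.2] true AND true = true
[1.2.1] false OR true = true
[1.2] NOT true = false
[1] true AND false = false
[root] NOT false = true
Overall: true → merged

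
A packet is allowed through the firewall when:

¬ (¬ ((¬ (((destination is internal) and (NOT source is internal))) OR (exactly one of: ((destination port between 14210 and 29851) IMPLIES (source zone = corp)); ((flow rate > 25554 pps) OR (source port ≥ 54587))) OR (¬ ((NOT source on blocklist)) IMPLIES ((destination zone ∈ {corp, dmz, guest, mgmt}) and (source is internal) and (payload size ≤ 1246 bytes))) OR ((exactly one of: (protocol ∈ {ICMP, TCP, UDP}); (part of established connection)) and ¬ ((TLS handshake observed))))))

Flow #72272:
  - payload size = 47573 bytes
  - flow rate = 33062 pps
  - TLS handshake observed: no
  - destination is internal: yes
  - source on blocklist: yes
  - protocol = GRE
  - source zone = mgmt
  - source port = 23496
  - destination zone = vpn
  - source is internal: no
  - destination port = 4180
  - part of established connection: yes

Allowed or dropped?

Atomic conditions:
  destination is internal: yes → true
  NOT source is internal: no → true
  destination port between 14210 and 29851: 4180 in [14210, 29851] is false
  source zone = corp: mgmt == corp is false
  flow rate > 25554 pps: 33062 > 25554 is true
  source port ≥ 54587: 23496 ≥ 54587 is false
  NOT source on blocklist: yes → false
  destination zone ∈ {corp, dmz, guest, mgmt}: vpn is not in the set → false
  source is internal: no → false
  payload size ≤ 1246 bytes: 47573 ≤ 1246 is false
  protocol ∈ {ICMP, TCP, UDP}: GRE is not in the set → false
  part of established connection: yes → true
  TLS handshake observed: no → false
Combine:
[1.1.1.1] true AND true = true
[1.1.1] NOT true = false
[1.1.2.1] false → false (antecedent false ⇒ implication holds) = true
[1.1.2.2] true OR false = true
[1.1.2] exactly-one(true, true) = false
[1.1.3.1] NOT false = true
[1.1.3.2] false AND false AND false = false
[1.1.3] true → false = false
[1.1.4.1] exactly-one(false, true) = true
[1.1.4.2] NOT false = true
[1.1.4] true AND true = true
[1.1] false OR false OR false OR true = true
[1] NOT true = false
[root] NOT false = true
Overall: true → allowed

Allowed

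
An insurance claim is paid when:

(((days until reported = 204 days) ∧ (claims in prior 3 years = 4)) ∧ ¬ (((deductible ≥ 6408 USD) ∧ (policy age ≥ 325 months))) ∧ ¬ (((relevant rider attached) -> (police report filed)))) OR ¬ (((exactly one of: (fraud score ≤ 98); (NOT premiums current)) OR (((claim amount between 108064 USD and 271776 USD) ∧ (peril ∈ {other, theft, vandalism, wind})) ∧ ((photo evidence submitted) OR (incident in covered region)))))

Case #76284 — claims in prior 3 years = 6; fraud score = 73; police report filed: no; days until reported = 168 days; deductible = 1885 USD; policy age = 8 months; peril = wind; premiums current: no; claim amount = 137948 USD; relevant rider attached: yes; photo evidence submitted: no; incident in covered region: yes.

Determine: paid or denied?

Atomic conditions:
  days until reported = 204 days: 168 == 204 is false
  claims in prior 3 years = 4: 6 == 4 is false
  deductible ≥ 6408 USD: 1885 ≥ 6408 is false
  policy age ≥ 325 months: 8 ≥ 325 is false
  relevant rider attached: yes → true
  police report filed: no → false
  fraud score ≤ 98: 73 ≤ 98 is true
  NOT premiums current: no → true
  claim amount between 108064 USD and 271776 USD: 137948 in [108064, 271776] is true
  peril ∈ {other, theft, vandalism, wind}: wind is in the set → true
  photo evidence submitted: no → false
  incident in covered region: yes → true
Combine:
[1.1] false AND false = false
[1.2.1] false AND false = false
[1.2] NOT false = true
[1.3.1] true → false = false
[1.3] NOT false = true
[1] false AND true AND true = false
[2.1.1] exactly-one(true, true) = false
[2.1.2.1] true AND true = true
[2.1.2.2] false OR true = true
[2.1.2] true AND true = true
[2.1] false OR true = true
[2] NOT true = false
[root] false OR false = false
Overall: false → denied

Denied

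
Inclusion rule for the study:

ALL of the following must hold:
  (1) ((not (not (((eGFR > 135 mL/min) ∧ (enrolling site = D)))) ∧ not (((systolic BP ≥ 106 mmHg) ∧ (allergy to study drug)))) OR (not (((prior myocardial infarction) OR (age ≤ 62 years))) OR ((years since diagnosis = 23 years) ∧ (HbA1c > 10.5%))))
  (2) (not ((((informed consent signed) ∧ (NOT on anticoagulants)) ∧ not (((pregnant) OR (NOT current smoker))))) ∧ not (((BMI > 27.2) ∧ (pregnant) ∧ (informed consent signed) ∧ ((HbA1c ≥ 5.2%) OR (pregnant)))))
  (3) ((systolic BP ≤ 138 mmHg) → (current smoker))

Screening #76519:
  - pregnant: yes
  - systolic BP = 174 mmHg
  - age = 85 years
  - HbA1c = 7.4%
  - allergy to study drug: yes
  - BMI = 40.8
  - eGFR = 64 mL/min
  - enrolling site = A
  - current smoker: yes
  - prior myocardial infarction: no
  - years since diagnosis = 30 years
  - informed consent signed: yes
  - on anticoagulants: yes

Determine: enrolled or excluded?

Excluded

Atomic conditions:
  eGFR > 135 mL/min: 64 > 135 is false
  enrolling site = D: A == D is false
  systolic BP ≥ 106 mmHg: 174 ≥ 106 is true
  allergy to study drug: yes → true
  prior myocardial infarction: no → false
  age ≤ 62 years: 85 ≤ 62 is false
  years since diagnosis = 23 years: 30 == 23 is false
  HbA1c > 10.5%: 7.4 > 10.5 is false
  informed consent signed: yes → true
  NOT on anticoagulants: yes → false
  pregnant: yes → true
  NOT current smoker: yes → false
  BMI > 27.2: 40.8 > 27.2 is true
  HbA1c ≥ 5.2%: 7.4 ≥ 5.2 is true
  systolic BP ≤ 138 mmHg: 174 ≤ 138 is false
  current smoker: yes → true
Combine:
[1.1.1.1.1] false AND false = false
[1.1.1.1] NOT false = true
[1.1.1] NOT true = false
[1.1.2.1] true AND true = true
[1.1.2] NOT true = false
[1.1] false AND false = false
[1.2.1.1] false OR false = false
[1.2.1] NOT false = true
[1.2.2] false AND false = false
[1.2] true OR false = true
[1] false OR true = true
[2.1.1.1] true AND false = false
[2.1.1.2.1] true OR false = true
[2.1.1.2] NOT true = false
[2.1.1] false AND false = false
[2.1] NOT false = true
[2.2.1.4] true OR true = true
[2.2.1] true AND true AND true AND true = true
[2.2] NOT true = false
[2] true AND false = false
[3] false → true (antecedent false ⇒ implication holds) = true
[root] true AND false AND true = false
Overall: false → excluded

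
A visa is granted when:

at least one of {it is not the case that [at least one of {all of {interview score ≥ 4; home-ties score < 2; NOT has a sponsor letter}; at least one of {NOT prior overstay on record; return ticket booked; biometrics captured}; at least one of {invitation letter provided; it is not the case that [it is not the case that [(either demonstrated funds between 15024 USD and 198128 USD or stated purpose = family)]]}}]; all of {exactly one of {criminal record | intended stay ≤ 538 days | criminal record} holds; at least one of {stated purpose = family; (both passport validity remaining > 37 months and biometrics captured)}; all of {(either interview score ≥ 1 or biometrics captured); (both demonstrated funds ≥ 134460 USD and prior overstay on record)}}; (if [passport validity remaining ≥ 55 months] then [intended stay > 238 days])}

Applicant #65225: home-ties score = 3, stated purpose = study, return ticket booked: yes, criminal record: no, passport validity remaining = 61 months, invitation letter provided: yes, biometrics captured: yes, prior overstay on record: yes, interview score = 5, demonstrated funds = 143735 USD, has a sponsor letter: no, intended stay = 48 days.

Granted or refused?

Granted

Atomic conditions:
  interview score ≥ 4: 5 ≥ 4 is true
  home-ties score < 2: 3 < 2 is false
  NOT has a sponsor letter: no → true
  NOT prior overstay on record: yes → false
  return ticket booked: yes → true
  biometrics captured: yes → true
  invitation letter provided: yes → true
  demonstrated funds between 15024 USD and 198128 USD: 143735 in [15024, 198128] is true
  stated purpose = family: study == family is false
  criminal record: no → false
  intended stay ≤ 538 days: 48 ≤ 538 is true
  passport validity remaining > 37 months: 61 > 37 is true
  interview score ≥ 1: 5 ≥ 1 is true
  demonstrated funds ≥ 134460 USD: 143735 ≥ 134460 is true
  prior overstay on record: yes → true
  passport validity remaining ≥ 55 months: 61 ≥ 55 is true
  intended stay > 238 days: 48 > 238 is false
Combine:
[1.1.1] true AND false AND true = false
[1.1.2] false OR true OR true = true
[1.1.3.2.1.1] true OR false = true
[1.1.3.2.1] NOT true = false
[1.1.3.2] NOT false = true
[1.1.3] true OR true = true
[1.1] false OR true OR true = true
[1] NOT true = false
[2.1] exactly-one(false, true, false) = true
[2.2.2] true AND true = true
[2.2] false OR true = true
[2.3.1] true OR true = true
[2.3.2] true AND true = true
[2.3] true AND true = true
[2] true AND true AND true = true
[3] true → false = false
[root] false OR true OR false = true
Overall: true → granted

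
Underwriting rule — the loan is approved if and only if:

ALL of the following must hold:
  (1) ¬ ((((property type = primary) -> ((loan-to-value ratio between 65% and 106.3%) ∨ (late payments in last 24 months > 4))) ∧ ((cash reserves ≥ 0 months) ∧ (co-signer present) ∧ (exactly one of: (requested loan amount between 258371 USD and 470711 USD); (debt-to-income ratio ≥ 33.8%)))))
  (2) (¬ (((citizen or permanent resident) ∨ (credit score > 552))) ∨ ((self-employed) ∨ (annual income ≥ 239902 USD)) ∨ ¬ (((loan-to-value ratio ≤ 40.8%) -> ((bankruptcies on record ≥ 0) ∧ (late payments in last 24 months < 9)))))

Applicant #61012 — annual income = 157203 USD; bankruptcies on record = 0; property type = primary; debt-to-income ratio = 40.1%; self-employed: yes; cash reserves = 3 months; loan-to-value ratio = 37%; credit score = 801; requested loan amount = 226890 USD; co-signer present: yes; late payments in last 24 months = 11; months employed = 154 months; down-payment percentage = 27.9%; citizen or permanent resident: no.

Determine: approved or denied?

Atomic conditions:
  property type = primary: primary == primary is true
  loan-to-value ratio between 65% and 106.3%: 37 in [65, 106.3] is false
  late payments in last 24 months > 4: 11 > 4 is true
  cash reserves ≥ 0 months: 3 ≥ 0 is true
  co-signer present: yes → true
  requested loan amount between 258371 USD and 470711 USD: 226890 in [258371, 470711] is false
  debt-to-income ratio ≥ 33.8%: 40.1 ≥ 33.8 is true
  citizen or permanent resident: no → false
  credit score > 552: 801 > 552 is true
  self-employed: yes → true
  annual income ≥ 239902 USD: 157203 ≥ 239902 is false
  loan-to-value ratio ≤ 40.8%: 37 ≤ 40.8 is true
  bankruptcies on record ≥ 0: 0 ≥ 0 is true
  late payments in last 24 months < 9: 11 < 9 is false
Combine:
[1.1.1.2] false OR true = true
[1.1.1] true → true = true
[1.1.2.3] exactly-one(false, true) = true
[1.1.2] true AND true AND true = true
[1.1] true AND true = true
[1] NOT true = false
[2.1.1] false OR true = true
[2.1] NOT true = false
[2.2] true OR false = true
[2.3.1.2] true AND false = false
[2.3.1] true → false = false
[2.3] NOT false = true
[2] false OR true OR true = true
[root] false AND true = false
Overall: false → denied

Denied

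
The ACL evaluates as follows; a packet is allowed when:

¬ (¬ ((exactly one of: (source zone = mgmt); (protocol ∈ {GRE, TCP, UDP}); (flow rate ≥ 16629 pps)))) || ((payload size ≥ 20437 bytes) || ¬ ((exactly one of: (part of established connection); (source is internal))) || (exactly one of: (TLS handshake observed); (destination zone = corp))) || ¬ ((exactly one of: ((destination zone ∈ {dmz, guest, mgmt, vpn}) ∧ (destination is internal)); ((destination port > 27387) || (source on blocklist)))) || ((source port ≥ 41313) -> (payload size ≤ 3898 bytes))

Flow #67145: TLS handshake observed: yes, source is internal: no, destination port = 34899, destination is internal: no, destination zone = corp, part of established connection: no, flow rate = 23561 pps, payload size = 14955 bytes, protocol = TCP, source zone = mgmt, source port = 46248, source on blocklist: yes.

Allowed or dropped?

Allowed

Atomic conditions:
  source zone = mgmt: mgmt == mgmt is true
  protocol ∈ {GRE, TCP, UDP}: TCP is in the set → true
  flow rate ≥ 16629 pps: 23561 ≥ 16629 is true
  payload size ≥ 20437 bytes: 14955 ≥ 20437 is false
  part of established connection: no → false
  source is internal: no → false
  TLS handshake observed: yes → true
  destination zone = corp: corp == corp is true
  destination zone ∈ {dmz, guest, mgmt, vpn}: corp is not in the set → false
  destination is internal: no → false
  destination port > 27387: 34899 > 27387 is true
  source on blocklist: yes → true
  source port ≥ 41313: 46248 ≥ 41313 is true
  payload size ≤ 3898 bytes: 14955 ≤ 3898 is false
Combine:
[1.1.1] exactly-one(true, true, true) = false
[1.1] NOT false = true
[1] NOT true = false
[2.2.1] exactly-one(false, false) = false
[2.2] NOT false = true
[2.3] exactly-one(true, true) = false
[2] false OR true OR false = true
[3.1.1] false AND false = false
[3.1.2] true OR true = true
[3.1] exactly-one(false, true) = true
[3] NOT true = false
[4] true → false = false
[root] false OR true OR false OR false = true
Overall: true → allowed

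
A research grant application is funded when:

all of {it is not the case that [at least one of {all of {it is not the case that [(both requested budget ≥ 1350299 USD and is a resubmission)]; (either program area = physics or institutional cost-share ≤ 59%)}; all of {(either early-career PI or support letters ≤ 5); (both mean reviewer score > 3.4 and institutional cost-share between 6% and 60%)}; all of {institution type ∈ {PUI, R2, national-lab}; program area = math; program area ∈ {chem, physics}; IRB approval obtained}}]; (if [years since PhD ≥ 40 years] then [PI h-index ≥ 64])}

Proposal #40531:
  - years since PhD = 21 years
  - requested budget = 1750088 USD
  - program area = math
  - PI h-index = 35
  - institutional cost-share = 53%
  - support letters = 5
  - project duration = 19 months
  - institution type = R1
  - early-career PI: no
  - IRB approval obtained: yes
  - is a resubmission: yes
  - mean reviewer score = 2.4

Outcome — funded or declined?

Atomic conditions:
  requested budget ≥ 1350299 USD: 1750088 ≥ 1350299 is true
  is a resubmission: yes → true
  program area = physics: math == physics is false
  institutional cost-share ≤ 59%: 53 ≤ 59 is true
  early-career PI: no → false
  support letters ≤ 5: 5 ≤ 5 is true
  mean reviewer score > 3.4: 2.4 > 3.4 is false
  institutional cost-share between 6% and 60%: 53 in [6, 60] is true
  institution type ∈ {PUI, R2, national-lab}: R1 is not in the set → false
  program area = math: math == math is true
  program area ∈ {chem, physics}: math is not in the set → false
  IRB approval obtained: yes → true
  years since PhD ≥ 40 years: 21 ≥ 40 is false
  PI h-index ≥ 64: 35 ≥ 64 is false
Combine:
[1.1.1.1.1] true AND true = true
[1.1.1.1] NOT true = false
[1.1.1.2] false OR true = true
[1.1.1] false AND true = false
[1.1.2.1] false OR true = true
[1.1.2.2] false AND true = false
[1.1.2] true AND false = false
[1.1.3] false AND true AND false AND true = false
[1.1] false OR false OR false = false
[1] NOT false = true
[2] false → false (antecedent false ⇒ implication holds) = true
[root] true AND true = true
Overall: true → funded

Funded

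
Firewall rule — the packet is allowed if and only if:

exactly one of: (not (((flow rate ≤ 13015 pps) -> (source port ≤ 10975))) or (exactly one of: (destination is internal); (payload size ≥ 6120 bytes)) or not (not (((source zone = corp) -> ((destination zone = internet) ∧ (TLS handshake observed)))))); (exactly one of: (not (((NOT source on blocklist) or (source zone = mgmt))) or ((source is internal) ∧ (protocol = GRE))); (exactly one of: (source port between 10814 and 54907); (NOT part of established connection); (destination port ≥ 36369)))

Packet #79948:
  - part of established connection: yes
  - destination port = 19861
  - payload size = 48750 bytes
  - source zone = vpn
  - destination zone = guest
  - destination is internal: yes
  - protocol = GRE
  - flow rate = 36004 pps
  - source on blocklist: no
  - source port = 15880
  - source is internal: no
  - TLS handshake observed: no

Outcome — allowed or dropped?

Atomic conditions:
  flow rate ≤ 13015 pps: 36004 ≤ 13015 is false
  source port ≤ 10975: 15880 ≤ 10975 is false
  destination is internal: yes → true
  payload size ≥ 6120 bytes: 48750 ≥ 6120 is true
  source zone = corp: vpn == corp is false
  destination zone = internet: guest == internet is false
  TLS handshake observed: no → false
  NOT source on blocklist: no → true
  source zone = mgmt: vpn == mgmt is false
  source is internal: no → false
  protocol = GRE: GRE == GRE is true
  source port between 10814 and 54907: 15880 in [10814, 54907] is true
  NOT part of established connection: yes → false
  destination port ≥ 36369: 19861 ≥ 36369 is false
Combine:
[1.1.1] false → false (antecedent false ⇒ implication holds) = true
[1.1] NOT true = false
[1.2] exactly-one(true, true) = false
[1.3.1.1.2] false AND false = false
[1.3.1.1] false → false (antecedent false ⇒ implication holds) = true
[1.3.1] NOT true = false
[1.3] NOT false = true
[1] false OR false OR true = true
[2.1.1.1] true OR false = true
[2.1.1] NOT true = false
[2.1.2] false AND true = false
[2.1] false OR false = false
[2.2] exactly-one(true, false, false) = true
[2] exactly-one(false, true) = true
[root] exactly-one(true, true) = false
Overall: false → dropped

Dropped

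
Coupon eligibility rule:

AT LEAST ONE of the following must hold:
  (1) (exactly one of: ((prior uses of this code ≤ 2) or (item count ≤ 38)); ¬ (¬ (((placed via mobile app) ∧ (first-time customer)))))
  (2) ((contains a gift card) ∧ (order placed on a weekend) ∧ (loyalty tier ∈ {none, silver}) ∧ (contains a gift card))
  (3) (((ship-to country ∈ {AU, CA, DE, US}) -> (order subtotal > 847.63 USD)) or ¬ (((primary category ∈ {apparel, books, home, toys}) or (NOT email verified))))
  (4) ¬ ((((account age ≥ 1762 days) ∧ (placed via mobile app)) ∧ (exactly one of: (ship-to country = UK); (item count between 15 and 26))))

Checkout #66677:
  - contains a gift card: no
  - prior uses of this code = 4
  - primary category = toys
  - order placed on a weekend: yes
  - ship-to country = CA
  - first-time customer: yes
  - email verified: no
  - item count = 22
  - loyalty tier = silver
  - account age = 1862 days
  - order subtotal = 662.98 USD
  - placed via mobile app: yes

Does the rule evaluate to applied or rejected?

Rejected

Atomic conditions:
  prior uses of this code ≤ 2: 4 ≤ 2 is false
  item count ≤ 38: 22 ≤ 38 is true
  placed via mobile app: yes → true
  first-time customer: yes → true
  contains a gift card: no → false
  order placed on a weekend: yes → true
  loyalty tier ∈ {none, silver}: silver is in the set → true
  ship-to country ∈ {AU, CA, DE, US}: CA is in the set → true
  order subtotal > 847.63 USD: 662.98 > 847.63 is false
  primary category ∈ {apparel, books, home, toys}: toys is in the set → true
  NOT email verified: no → true
  account age ≥ 1762 days: 1862 ≥ 1762 is true
  ship-to country = UK: CA == UK is false
  item count between 15 and 26: 22 in [15, 26] is true
Combine:
[1.1] false OR true = true
[1.2.1.1] true AND true = true
[1.2.1] NOT true = false
[1.2] NOT false = true
[1] exactly-one(true, true) = false
[2] false AND true AND true AND false = false
[3.1] true → false = false
[3.2.1] true OR true = true
[3.2] NOT true = false
[3] false OR false = false
[4.1.1] true AND true = true
[4.1.2] exactly-one(false, true) = true
[4.1] true AND true = true
[4] NOT true = false
[root] false OR false OR false OR false = false
Overall: false → rejected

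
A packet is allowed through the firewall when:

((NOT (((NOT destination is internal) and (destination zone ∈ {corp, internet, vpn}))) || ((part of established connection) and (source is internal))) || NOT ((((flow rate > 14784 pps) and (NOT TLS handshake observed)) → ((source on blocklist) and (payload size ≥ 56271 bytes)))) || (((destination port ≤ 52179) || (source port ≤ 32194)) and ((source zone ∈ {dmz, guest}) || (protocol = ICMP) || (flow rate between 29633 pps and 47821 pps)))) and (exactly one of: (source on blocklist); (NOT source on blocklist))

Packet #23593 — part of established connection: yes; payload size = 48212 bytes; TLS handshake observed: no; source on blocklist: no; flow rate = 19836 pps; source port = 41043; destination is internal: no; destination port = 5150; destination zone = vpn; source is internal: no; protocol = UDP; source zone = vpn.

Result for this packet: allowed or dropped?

Atomic conditions:
  NOT destination is internal: no → true
  destination zone ∈ {corp, internet, vpn}: vpn is in the set → true
  part of established connection: yes → true
  source is internal: no → false
  flow rate > 14784 pps: 19836 > 14784 is true
  NOT TLS handshake observed: no → true
  source on blocklist: no → false
  payload size ≥ 56271 bytes: 48212 ≥ 56271 is false
  destination port ≤ 52179: 5150 ≤ 52179 is true
  source port ≤ 32194: 41043 ≤ 32194 is false
  source zone ∈ {dmz, guest}: vpn is not in the set → false
  protocol = ICMP: UDP == ICMP is false
  flow rate between 29633 pps and 47821 pps: 19836 in [29633, 47821] is false
  NOT source on blocklist: no → true
Combine:
[1.1.1.1] true AND true = true
[1.1.1] NOT true = false
[1.1.2] true AND false = false
[1.1] false OR false = false
[1.2.1.1] true AND true = true
[1.2.1.2] false AND false = false
[1.2.1] true → false = false
[1.2] NOT false = true
[1.3.1] true OR false = true
[1.3.2] false OR false OR false = false
[1.3] true AND false = false
[1] false OR true OR false = true
[2] exactly-one(false, true) = true
[root] true AND true = true
Overall: true → allowed

Allowed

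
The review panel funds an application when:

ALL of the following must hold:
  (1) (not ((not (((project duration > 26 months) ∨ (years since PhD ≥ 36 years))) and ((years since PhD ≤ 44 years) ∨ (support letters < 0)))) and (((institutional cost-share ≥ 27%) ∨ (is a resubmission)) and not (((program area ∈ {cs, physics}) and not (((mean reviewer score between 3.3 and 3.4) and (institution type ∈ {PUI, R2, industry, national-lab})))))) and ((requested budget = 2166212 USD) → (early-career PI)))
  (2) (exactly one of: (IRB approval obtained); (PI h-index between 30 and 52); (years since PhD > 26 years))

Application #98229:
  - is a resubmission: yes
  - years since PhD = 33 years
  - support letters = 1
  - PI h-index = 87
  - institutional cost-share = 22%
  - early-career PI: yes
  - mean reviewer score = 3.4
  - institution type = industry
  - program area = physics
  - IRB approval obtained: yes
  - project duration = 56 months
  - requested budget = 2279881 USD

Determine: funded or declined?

Atomic conditions:
  project duration > 26 months: 56 > 26 is true
  years since PhD ≥ 36 years: 33 ≥ 36 is false
  years since PhD ≤ 44 years: 33 ≤ 44 is true
  support letters < 0: 1 < 0 is false
  institutional cost-share ≥ 27%: 22 ≥ 27 is false
  is a resubmission: yes → true
  program area ∈ {cs, physics}: physics is in the set → true
  mean reviewer score between 3.3 and 3.4: 3.4 in [3.3, 3.4] is true
  institution type ∈ {PUI, R2, industry, national-lab}: industry is in the set → true
  requested budget = 2166212 USD: 2279881 == 2166212 is false
  early-career PI: yes → true
  IRB approval obtained: yes → true
  PI h-index between 30 and 52: 87 in [30, 52] is false
  years since PhD > 26 years: 33 > 26 is true
Combine:
[1.1.1.1.1] true OR false = true
[1.1.1.1] NOT true = false
[1.1.1.2] true OR false = true
[1.1.1] false AND true = false
[1.1] NOT false = true
[1.2.1] false OR true = true
[1.2.2.1.2.1] true AND true = true
[1.2.2.1.2] NOT true = false
[1.2.2.1] true AND false = false
[1.2.2] NOT false = true
[1.2] true AND true = true
[1.3] false → true (antecedent false ⇒ implication holds) = true
[1] true AND true AND true = true
[2] exactly-one(true, false, true) = false
[root] true AND false = false
Overall: false → declined

Declined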